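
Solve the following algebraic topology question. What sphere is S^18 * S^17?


Join of spheres: S^m * S^n = S^{m+n+1}.
dim = 18 + 17 + 1 = 36

36


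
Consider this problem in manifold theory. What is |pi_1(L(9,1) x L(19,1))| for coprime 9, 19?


pi_1(X x Y) = pi_1(X) x pi_1(Y).
pi_1(L(9,1)) = Z/9, pi_1(L(19,1)) = Z/19.
|Z/9 x Z/19| = 9 * 19 = 171

171


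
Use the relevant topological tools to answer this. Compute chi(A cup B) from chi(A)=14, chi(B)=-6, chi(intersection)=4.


chi(A cup B) = chi(A) + chi(B) - chi(A cap B)
= 14 + (-6) - (4)
= 4

4


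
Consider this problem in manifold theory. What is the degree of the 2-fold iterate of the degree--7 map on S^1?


deg(f) = -7. Degree is multiplicative: deg(f^2) = (deg f)^2.
deg(f^2) = (-7)^2 = 49

49


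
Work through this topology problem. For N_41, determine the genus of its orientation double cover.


chi(N_41) = 2 - 41 = -39.
Double cover: chi(Sigma_g) = 2 * chi(N_41) = 2*(-39) = -78.
2 - 2g = -78, so g = (2 - (-78))/2 = 80/2 = 40

40


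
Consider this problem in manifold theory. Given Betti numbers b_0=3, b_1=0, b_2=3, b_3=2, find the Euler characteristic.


chi = sum_k (-1)^k b_k.
= (3) + (0) + (3) + (-2)
= 4

4


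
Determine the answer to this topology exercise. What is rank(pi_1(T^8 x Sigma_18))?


pi_1(A x B) = pi_1(A) x pi_1(B); rank of abelianization = b_1.
b_1(T^8) = 8, b_1(Sigma_18) = 2*18 = 36.
b_1(product) = 8 + 36 = 44

44


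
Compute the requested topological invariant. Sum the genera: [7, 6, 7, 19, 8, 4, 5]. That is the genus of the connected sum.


Genus is additive under connected sum of orientable surfaces.
g = 7 + 6 + 7 + 19 + 8 + 4 + 5 = 56

56


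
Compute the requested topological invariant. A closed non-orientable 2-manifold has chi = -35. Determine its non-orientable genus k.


chi = 2 - k for closed non-orientable surfaces with k crosscaps.
-35 = 2 - k
k = 2 - (-35) = 37

37


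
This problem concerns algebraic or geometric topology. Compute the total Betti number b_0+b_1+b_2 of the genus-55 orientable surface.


For Sigma_55: b_0 = 1, b_1 = 2g = 110, b_2 = 1.
Total = 1 + 110 + 1 = 112

112


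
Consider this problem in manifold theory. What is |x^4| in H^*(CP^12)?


|x| = 2 in H^*(CP^n).
|x^4| = 4 * |x| = 4 * 2 = 8

8


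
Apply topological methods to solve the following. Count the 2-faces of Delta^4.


Delta^4 has 4+1 vertices. A 2-face is a choice of 2+1 vertices.
f_2 = C(4+1, 2+1) = C(5,3) = 10

10


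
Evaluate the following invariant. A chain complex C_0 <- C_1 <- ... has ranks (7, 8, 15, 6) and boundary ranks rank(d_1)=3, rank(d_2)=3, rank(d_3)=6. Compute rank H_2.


rank H_k = rank(ker d_k) - rank(im d_{k+1}).
rank(ker d_2) = rank(C_2) - rank(d_2) = 15 - 3 = 12.
rank(im d_{2+1}) = 6.
rank H_2 = 12 - 6 = 6

6


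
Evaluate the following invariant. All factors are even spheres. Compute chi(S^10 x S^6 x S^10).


chi is multiplicative: chi(X x Y) = chi(X) chi(Y).
Each even-dim sphere has chi = 2. There are 3 factors.
chi = 2^3 = 8

8


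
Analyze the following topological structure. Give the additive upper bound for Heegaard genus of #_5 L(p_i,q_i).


Heegaard genus satisfies g(A#B) <= g(A) + g(B).
Each lens space has g = 1.
Upper bound: 5 * 1 = 5

5


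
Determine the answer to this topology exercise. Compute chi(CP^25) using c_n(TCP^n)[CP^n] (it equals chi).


For any closed oriented manifold, <e(TM),[M]> = chi(M).
chi(CP^25) = 25+1 = 26

26


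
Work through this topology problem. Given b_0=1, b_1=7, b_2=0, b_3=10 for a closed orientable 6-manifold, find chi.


By Poincare duality b_k = b_{6-k}, so full Betti numbers: b_0=1, b_1=7, b_2=0, b_3=10, b_4=0, b_5=7, b_6=1.
chi = sum (-1)^k b_k = -22

-22


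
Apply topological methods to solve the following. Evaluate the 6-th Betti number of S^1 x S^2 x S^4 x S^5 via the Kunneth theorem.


Each S^d has Poincare polynomial 1 + t^d.
The product S^1 x S^2 x S^4 x S^5 has Poincare polynomial prod(1+t^d_i).
Expanding: b_0=1, b_1=1, b_2=1, b_3=1, b_4=1, b_5=2, b_6=2, b_7=2, b_8=1, b_9=1, b_10=1, b_11=1, b_12=1.
b_6 = 2

2


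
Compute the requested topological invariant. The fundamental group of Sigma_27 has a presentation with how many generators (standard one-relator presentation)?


Standard presentation: pi_1(Sigma_g) = <a_1,b_1,...,a_g,b_g | [a_1,b_1]...[a_g,b_g] = 1>.
Number of generators = 2g = 2*27 = 54

54


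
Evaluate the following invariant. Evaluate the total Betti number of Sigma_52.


For Sigma_52: b_0 = 1, b_1 = 2g = 104, b_2 = 1.
Total = 1 + 104 + 1 = 106

106


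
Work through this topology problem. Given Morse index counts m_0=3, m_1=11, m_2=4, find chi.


Morse theory: chi(M) = sum_k (-1)^k m_k where m_k = #(index-k critical points).
= (3) + (-11) + (4) = -4

-4


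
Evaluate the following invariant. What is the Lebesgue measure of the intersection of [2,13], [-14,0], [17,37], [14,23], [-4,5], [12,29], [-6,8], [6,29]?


Intersection = [max(a_i), min(b_i)] = [17, 0].
Since 17 > 0, the intersection is empty.
Length = 0

0


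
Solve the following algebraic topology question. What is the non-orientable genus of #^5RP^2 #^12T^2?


Since a >= 1, the sum is non-orientable; each T^2 can be replaced by RP^2 # RP^2 (since T^2#RP^2 = 3RP^2).
Total crosscaps k = 5 + 2*12 = 29.
Check via chi: chi = 5*1 + 12*0 - (5+12-1)*2 = -27 = 2 - k = -27. Consistent.

29


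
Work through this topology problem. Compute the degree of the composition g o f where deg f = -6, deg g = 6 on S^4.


Degree is multiplicative under composition: deg(g o f) = deg(g) * deg(f).
= 6 * -6 = -36

-36


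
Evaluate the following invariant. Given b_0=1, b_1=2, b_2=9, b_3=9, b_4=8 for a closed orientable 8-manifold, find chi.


By Poincare duality b_k = b_{8-k}, so full Betti numbers: b_0=1, b_1=2, b_2=9, b_3=9, b_4=8, b_5=9, b_6=9, b_7=2, b_8=1.
chi = sum (-1)^k b_k = 6

6


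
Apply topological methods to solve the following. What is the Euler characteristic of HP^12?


HP^12 has one cell in each dimension 0, 4, ..., 4*12 (12+1 cells, all even-dim).
chi = 12 + 1 = 13

13


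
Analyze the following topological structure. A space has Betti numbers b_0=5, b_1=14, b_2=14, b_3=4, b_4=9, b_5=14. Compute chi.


chi = sum_k (-1)^k b_k.
= (5) + (-14) + (14) + (-4) + (9) + (-14)
= -4

-4


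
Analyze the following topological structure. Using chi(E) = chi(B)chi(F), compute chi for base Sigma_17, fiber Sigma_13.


For a fiber bundle F -> E -> B (with CW structure): chi(E) = chi(B) * chi(F).
chi(Sigma_17) = -32, chi(Sigma_13) = -24.
chi(E) = (-32) * (-24) = 768

768


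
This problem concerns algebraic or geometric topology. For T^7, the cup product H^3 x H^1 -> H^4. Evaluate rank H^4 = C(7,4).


Cup product: H^p x H^q -> H^{p+q}; here p+q = 3+1 = 4.
rank H^k(T^n) = C(n,k).
C(7,4) = 35

35


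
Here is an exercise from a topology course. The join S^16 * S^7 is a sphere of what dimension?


Join of spheres: S^m * S^n = S^{m+n+1}.
dim = 16 + 7 + 1 = 24

24


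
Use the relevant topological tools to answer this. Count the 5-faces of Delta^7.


Delta^7 has 7+1 vertices. A 5-face is a choice of 5+1 vertices.
f_5 = C(7+1, 5+1) = C(8,6) = 28

28


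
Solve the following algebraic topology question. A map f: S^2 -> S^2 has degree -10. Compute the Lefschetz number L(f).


On S^2: L(f) = tr(f_0*) + (-1)^2 tr(f_2*) = 1 + (-1)^2 * deg(f).
L(f) = 1 + (-1)^2 * -10 = 1 + -10 = -9

-9


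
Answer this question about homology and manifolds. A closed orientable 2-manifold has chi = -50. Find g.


chi = 2 - 2g for closed orientable surfaces.
-50 = 2 - 2g
2g = 2 - (-50) = 52
g = 26

26


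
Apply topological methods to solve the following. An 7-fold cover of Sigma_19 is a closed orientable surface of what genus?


For an n-sheeted cover: chi(E) = n * chi(B).
chi(Sigma_19) = 2 - 2*19 = -36.
chi(E) = 7 * (-36) = -252.
genus(E) = (2 - chi(E))/2 = (2 - (-252))/2 = 254/2 = 127

127


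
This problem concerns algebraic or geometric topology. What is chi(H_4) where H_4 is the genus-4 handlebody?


A genus-g handlebody deformation retracts to a wedge of g circles.
chi(vee_g S^1) = 1 - g.
chi(H_4) = 1 - 4 = -3

-3


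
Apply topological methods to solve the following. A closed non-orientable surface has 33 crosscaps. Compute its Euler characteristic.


For a non-orientable closed surface with k crosscaps: chi = 2 - k.
Here k = 33.
chi = 2 - 33 = -31

-31


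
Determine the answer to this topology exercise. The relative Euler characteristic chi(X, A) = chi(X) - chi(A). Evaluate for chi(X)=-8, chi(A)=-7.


Relative Euler characteristic: chi(X, A) = chi(X) - chi(A).
= -8 - (-7) = -1

-1


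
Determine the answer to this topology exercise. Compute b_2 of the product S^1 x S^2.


Each S^d has Poincare polynomial 1 + t^d.
The product S^1 x S^2 has Poincare polynomial prod(1+t^d_i).
Expanding: b_0=1, b_1=1, b_2=1, b_3=1.
b_2 = 1

1


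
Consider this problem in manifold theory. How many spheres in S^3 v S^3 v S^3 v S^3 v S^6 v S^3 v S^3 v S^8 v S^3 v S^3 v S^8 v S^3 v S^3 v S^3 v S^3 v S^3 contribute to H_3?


For a wedge of spheres, H_k (k>0) is free on one generator per sphere of dimension k.
Spheres of dimension 3: count = 13.
b_3 = 13

13


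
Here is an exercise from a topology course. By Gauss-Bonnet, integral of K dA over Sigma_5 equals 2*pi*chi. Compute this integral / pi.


Gauss-Bonnet: integral K dA = 2*pi*chi(M).
chi(Sigma_5) = 2 - 2*5 = -8.
(integral K dA)/pi = 2*chi = 2*(-8) = -16

-16


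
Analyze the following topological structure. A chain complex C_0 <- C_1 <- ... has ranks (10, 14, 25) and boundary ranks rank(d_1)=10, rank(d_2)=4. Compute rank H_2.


rank H_k = rank(ker d_k) - rank(im d_{k+1}).
rank(ker d_2) = rank(C_2) - rank(d_2) = 25 - 4 = 21.
rank(im d_{2+1}) = 0.
rank H_2 = 21 - 0 = 21

21


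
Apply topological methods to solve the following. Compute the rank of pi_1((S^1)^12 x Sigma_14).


pi_1(A x B) = pi_1(A) x pi_1(B); rank of abelianization = b_1.
b_1(T^12) = 12, b_1(Sigma_14) = 2*14 = 28.
b_1(product) = 12 + 28 = 40

40


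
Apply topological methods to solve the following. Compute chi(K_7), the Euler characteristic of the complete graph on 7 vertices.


K_7: V = 7, E = C(7,2) = 21.
chi = V - E = 7 - 21 = -14

-14


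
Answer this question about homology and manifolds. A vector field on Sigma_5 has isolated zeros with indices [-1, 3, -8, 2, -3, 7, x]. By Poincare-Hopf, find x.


Poincare-Hopf: sum of indices = chi(M).
chi(Sigma_5) = 2 - 2*5 = -8.
Sum of known indices = 0.
x = chi - (sum known) = -8 - (0) = -8

-8


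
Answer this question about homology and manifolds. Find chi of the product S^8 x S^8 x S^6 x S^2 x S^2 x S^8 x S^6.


chi is multiplicative: chi(X x Y) = chi(X) chi(Y).
Each even-dim sphere has chi = 2. There are 7 factors.
chi = 2^7 = 128

128


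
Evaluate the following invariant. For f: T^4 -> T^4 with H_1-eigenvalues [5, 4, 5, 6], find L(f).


For a torus self-map: L(f) = det(I - A) where A acts on H_1.
L(f) = (1-5) * (1-4) * (1-5) * (1-6) = -4 * -3 * -4 * -5 = 240

240


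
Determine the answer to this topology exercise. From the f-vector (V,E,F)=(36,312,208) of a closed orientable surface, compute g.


chi = V - E + F = 36 - 312 + 208 = -68
For orientable closed surface: chi = 2 - 2g, so g = (2 - chi)/2.
g = (2 - (-68)) / 2 = 70 / 2 = 35

35


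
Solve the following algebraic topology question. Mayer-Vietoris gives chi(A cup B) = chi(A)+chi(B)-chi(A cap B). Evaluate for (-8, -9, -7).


chi(A cup B) = chi(A) + chi(B) - chi(A cap B)
= -8 + (-9) - (-7)
= -10

-10


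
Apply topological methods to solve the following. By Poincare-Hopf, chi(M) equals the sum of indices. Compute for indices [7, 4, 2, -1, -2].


Poincare-Hopf: chi(M) = sum of indices of zeros.
chi = (7) + (4) + (2) + (-1) + (-2) = 10

10


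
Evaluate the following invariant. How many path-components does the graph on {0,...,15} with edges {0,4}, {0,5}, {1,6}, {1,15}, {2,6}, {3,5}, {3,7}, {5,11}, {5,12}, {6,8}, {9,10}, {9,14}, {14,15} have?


Run DFS/union-find over 16 vertices.
V = 16, E = 13.
Number of components = 3

3


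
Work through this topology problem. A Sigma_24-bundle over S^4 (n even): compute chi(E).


chi(S^4) = 2 (n even), chi(Sigma_24) = 2 - 2*24 = -46.
chi(E) = 2 * (-46) = -92

-92


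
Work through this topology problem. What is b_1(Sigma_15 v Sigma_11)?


For a wedge: H_1(A v B) = H_1(A) + H_1(B).
b_1(Sigma_15) = 30, b_1(Sigma_11) = 22.
b_1 = 30 + 22 = 52

52


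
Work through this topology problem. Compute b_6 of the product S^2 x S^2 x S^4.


Each S^d has Poincare polynomial 1 + t^d.
The product S^2 x S^2 x S^4 has Poincare polynomial prod(1+t^d_i).
Expanding: b_0=1, b_2=2, b_4=2, b_6=2, b_8=1.
b_6 = 2

2


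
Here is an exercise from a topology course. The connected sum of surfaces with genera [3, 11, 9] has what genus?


Genus is additive under connected sum of orientable surfaces.
g = 3 + 11 + 9 = 23

23


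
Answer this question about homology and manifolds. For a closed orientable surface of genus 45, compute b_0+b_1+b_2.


For Sigma_45: b_0 = 1, b_1 = 2g = 90, b_2 = 1.
Total = 1 + 90 + 1 = 92

92


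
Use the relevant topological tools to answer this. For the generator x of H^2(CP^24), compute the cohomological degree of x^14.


|x| = 2 in H^*(CP^n).
|x^14| = 14 * |x| = 14 * 2 = 28

28


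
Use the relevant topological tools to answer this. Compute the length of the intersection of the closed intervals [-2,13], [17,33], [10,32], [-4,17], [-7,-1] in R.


Intersection = [max(a_i), min(b_i)] = [17, -1].
Since 17 > -1, the intersection is empty.
Length = 0

0


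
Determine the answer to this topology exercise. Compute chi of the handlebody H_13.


A genus-g handlebody deformation retracts to a wedge of g circles.
chi(vee_g S^1) = 1 - g.
chi(H_13) = 1 - 13 = -12

-12


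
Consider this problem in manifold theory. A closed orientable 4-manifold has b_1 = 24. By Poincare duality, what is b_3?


Poincare duality for closed orientable n-manifolds: b_k = b_{n-k}.
Here n = 4, so b_3 = b_1 = 24

24


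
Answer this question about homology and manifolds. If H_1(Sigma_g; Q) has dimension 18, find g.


For a closed orientable surface: b_1 = 2g.
18 = 2g
g = 18 / 2 = 9

9


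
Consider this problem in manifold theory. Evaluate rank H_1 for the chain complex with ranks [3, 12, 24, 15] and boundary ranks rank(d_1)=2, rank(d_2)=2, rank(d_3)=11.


rank H_k = rank(ker d_k) - rank(im d_{k+1}).
rank(ker d_1) = rank(C_1) - rank(d_1) = 12 - 2 = 10.
rank(im d_{1+1}) = 2.
rank H_1 = 10 - 2 = 8

8


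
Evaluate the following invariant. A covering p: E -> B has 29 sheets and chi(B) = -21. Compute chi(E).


For a finite covering: chi(E) = (number of sheets) * chi(B).
chi(E) = 29 * (-21) = -609

-609


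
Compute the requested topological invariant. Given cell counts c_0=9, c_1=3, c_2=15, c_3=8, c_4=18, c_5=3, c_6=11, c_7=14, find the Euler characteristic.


chi = sum_k (-1)^k c_k.
= (-1)^0*9 + (-1)^1*3 + (-1)^2*15 + (-1)^3*8 + (-1)^4*18 + (-1)^5*3 + (-1)^6*11 + (-1)^7*14
= (9) + (-3) + (15) + (-8) + (18) + (-3) + (11) + (-14)
= 25

25


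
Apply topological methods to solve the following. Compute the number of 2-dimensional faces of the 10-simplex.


Delta^10 has 10+1 vertices. A 2-face is a choice of 2+1 vertices.
f_2 = C(10+1, 2+1) = C(11,3) = 165

165


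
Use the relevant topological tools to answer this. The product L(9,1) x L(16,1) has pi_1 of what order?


pi_1(X x Y) = pi_1(X) x pi_1(Y).
pi_1(L(9,1)) = Z/9, pi_1(L(16,1)) = Z/16.
|Z/9 x Z/16| = 9 * 16 = 144

144


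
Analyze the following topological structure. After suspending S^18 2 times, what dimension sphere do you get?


Each suspension raises dimension by 1: Sigma S^n = S^{n+1}.
Sigma^2 S^18 = S^{18+2} = S^20

20


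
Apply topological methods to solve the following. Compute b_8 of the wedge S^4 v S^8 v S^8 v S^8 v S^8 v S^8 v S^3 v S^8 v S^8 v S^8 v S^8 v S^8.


For a wedge of spheres, H_k (k>0) is free on one generator per sphere of dimension k.
Spheres of dimension 8: count = 10.
b_8 = 10

10


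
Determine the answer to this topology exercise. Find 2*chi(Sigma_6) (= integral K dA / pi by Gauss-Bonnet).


Gauss-Bonnet: integral K dA = 2*pi*chi(M).
chi(Sigma_6) = 2 - 2*6 = -10.
(integral K dA)/pi = 2*chi = 2*(-10) = -20

-20


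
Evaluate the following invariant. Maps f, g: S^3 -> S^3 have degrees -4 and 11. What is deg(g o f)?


Degree is multiplicative under composition: deg(g o f) = deg(g) * deg(f).
= 11 * -4 = -44

-44


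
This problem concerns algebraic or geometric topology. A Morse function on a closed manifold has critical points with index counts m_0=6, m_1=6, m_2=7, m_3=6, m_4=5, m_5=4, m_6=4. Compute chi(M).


Morse theory: chi(M) = sum_k (-1)^k m_k where m_k = #(index-k critical points).
= (6) + (-6) + (7) + (-6) + (5) + (-4) + (4) = 6

6


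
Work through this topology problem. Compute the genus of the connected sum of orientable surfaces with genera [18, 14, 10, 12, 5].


Genus is additive under connected sum of orientable surfaces.
g = 18 + 14 + 10 + 12 + 5 = 59

59


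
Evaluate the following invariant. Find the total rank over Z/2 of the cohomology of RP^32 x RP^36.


dim H^*(RP^n; Z/2) = n+1 (one Z/2 in each degree 0..n).
Total Betti number is multiplicative.
Total = (32+1) * (36+1) = 33 * 37 = 1221

1221


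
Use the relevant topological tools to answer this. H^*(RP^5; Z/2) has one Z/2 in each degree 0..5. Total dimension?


H^k(RP^5; Z/2) = Z/2 for each 0 <= k <= 5.
Total dimension = 5 + 1 = 6

6


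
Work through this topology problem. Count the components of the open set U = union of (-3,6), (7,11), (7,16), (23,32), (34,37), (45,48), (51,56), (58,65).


Sort and merge overlapping open intervals.
Merged: (-3,6), (7,16), (23,32), (34,37), (45,48), (51,56), (58,65).
Number of components = 7

7


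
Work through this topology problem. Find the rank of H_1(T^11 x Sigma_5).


pi_1(A x B) = pi_1(A) x pi_1(B); rank of abelianization = b_1.
b_1(T^11) = 11, b_1(Sigma_5) = 2*5 = 10.
b_1(product) = 11 + 10 = 21

21


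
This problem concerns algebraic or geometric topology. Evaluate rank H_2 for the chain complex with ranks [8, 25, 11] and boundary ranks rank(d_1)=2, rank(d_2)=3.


rank H_k = rank(ker d_k) - rank(im d_{k+1}).
rank(ker d_2) = rank(C_2) - rank(d_2) = 11 - 3 = 8.
rank(im d_{2+1}) = 0.
rank H_2 = 8 - 0 = 8

8


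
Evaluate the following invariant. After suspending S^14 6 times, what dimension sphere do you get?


Each suspension raises dimension by 1: Sigma S^n = S^{n+1}.
Sigma^6 S^14 = S^{14+6} = S^20

20


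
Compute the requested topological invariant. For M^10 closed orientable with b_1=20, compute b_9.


Poincare duality for closed orientable n-manifolds: b_k = b_{n-k}.
Here n = 10, so b_9 = b_1 = 20

20


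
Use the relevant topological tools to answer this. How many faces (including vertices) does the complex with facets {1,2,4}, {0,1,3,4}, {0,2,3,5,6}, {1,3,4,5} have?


Each maximal simplex on m vertices has 2^m - 1 nonempty faces.
Take the union (dedupe shared faces).
Total distinct faces = 52

52


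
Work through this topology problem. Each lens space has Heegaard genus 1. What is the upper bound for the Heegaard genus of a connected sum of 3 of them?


Heegaard genus satisfies g(A#B) <= g(A) + g(B).
Each lens space has g = 1.
Upper bound: 3 * 1 = 3

3


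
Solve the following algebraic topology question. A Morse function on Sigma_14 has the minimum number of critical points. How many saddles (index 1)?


A perfect Morse function has m_k = b_k.
For Sigma_14: b_0=1, b_1=2g=28, b_2=1.
Saddles m_1 = 2g = 28

28


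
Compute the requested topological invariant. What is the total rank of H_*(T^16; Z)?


b_k(T^16) = C(16,k), so the sum over k is sum_k C(16,k) = 2^16.
Total = 2^16 = 65536

65536


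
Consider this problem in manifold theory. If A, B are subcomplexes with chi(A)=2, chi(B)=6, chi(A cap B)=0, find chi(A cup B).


chi(A cup B) = chi(A) + chi(B) - chi(A cap B)
= 2 + (6) - (0)
= 8

8


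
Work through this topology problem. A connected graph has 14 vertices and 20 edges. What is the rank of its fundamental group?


For a connected graph: rank(pi_1) = b_1 = E - V + 1 = 1 - chi.
chi = V - E = 14 - 20 = -6.
rank = 1 - (-6) = 20 - 14 + 1 = 7

7


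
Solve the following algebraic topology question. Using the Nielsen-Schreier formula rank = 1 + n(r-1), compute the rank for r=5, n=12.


Nielsen-Schreier: an index-n subgroup of F_r is free of rank 1 + n(r-1).
Equivalently: chi(cover) = n*chi(base); chi(vee_r S^1) = 1 - 5 = -4.
chi(E) = 12*(-4) = -48; rank = 1 - chi(E) = 1 - (-48) = 49.
rank = 1 + 12*(5-1) = 1 + 48 = 49

49


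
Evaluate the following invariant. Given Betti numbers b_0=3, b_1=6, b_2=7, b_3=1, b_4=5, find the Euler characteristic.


chi = sum_k (-1)^k b_k.
= (3) + (-6) + (7) + (-1) + (5)
= 8

8


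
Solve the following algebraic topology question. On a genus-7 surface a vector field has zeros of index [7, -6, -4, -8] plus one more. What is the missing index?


Poincare-Hopf: sum of indices = chi(M).
chi(Sigma_7) = 2 - 2*7 = -12.
Sum of known indices = -11.
x = chi - (sum known) = -12 - (-11) = -1

-1


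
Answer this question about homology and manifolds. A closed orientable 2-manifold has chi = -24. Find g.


chi = 2 - 2g for closed orientable surfaces.
-24 = 2 - 2g
2g = 2 - (-24) = 26
g = 13

13


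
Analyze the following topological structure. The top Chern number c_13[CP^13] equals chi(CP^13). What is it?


For any closed oriented manifold, <e(TM),[M]> = chi(M).
chi(CP^13) = 13+1 = 14

14


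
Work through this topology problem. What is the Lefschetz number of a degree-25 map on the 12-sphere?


On S^12: L(f) = tr(f_0*) + (-1)^12 tr(f_12*) = 1 + (-1)^12 * deg(f).
L(f) = 1 + (-1)^12 * 25 = 1 + 25 = 26

26


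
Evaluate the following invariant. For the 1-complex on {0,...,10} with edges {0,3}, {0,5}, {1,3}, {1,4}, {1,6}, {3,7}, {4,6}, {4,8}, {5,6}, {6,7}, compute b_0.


Run DFS/union-find over 11 vertices.
V = 11, E = 10.
Number of components = 4

4


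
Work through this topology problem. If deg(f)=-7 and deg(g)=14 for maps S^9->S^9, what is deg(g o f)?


Degree is multiplicative under composition: deg(g o f) = deg(g) * deg(f).
= 14 * -7 = -98

-98


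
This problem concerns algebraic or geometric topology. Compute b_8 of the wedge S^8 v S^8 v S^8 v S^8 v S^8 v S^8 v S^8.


For a wedge of spheres, H_k (k>0) is free on one generator per sphere of dimension k.
Spheres of dimension 8: count = 7.
b_8 = 7

7


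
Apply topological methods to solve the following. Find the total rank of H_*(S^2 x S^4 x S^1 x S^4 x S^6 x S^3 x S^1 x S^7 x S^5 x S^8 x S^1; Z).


Total Betti number is multiplicative under products.
Each S^d (d>=1) has total Betti number 2.
There are 11 sphere factors.
Total = 2^11 = 2048

2048


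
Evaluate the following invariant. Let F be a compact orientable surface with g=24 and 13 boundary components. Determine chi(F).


For a compact orientable surface with genus g and b boundary components: chi = 2 - 2g - b.
chi = 2 - 2*24 - 13 = 2 - 48 - 13 = -59

-59


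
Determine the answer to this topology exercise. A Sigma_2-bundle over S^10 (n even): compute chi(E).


chi(S^10) = 2 (n even), chi(Sigma_2) = 2 - 2*2 = -2.
chi(E) = 2 * (-2) = -4

-4


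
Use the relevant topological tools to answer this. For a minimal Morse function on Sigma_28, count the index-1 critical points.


A perfect Morse function has m_k = b_k.
For Sigma_28: b_0=1, b_1=2g=56, b_2=1.
Saddles m_1 = 2g = 56

56


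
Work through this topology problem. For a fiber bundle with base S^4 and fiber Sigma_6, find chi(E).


chi(S^4) = 2 (n even), chi(Sigma_6) = 2 - 2*6 = -10.
chi(E) = 2 * (-10) = -20

-20


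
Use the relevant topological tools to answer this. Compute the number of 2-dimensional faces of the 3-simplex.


Delta^3 has 3+1 vertices. A 2-face is a choice of 2+1 vertices.
f_2 = C(3+1, 2+1) = C(4,3) = 4

4


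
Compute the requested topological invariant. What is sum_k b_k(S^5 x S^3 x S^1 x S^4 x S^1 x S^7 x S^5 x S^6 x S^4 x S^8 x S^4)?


Total Betti number is multiplicative under products.
Each S^d (d>=1) has total Betti number 2.
There are 11 sphere factors.
Total = 2^11 = 2048

2048


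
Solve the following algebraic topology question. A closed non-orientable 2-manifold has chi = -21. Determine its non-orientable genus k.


chi = 2 - k for closed non-orientable surfaces with k crosscaps.
-21 = 2 - k
k = 2 - (-21) = 23

23


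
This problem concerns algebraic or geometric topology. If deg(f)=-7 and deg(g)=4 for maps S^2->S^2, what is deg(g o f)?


Degree is multiplicative under composition: deg(g o f) = deg(g) * deg(f).
= 4 * -7 = -28

-28


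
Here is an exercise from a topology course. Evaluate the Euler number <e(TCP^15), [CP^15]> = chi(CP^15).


For any closed oriented manifold, <e(TM),[M]> = chi(M).
chi(CP^15) = 15+1 = 16

16


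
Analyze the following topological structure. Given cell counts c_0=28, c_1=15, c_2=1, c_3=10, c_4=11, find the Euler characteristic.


chi = sum_k (-1)^k c_k.
= (-1)^0*28 + (-1)^1*15 + (-1)^2*1 + (-1)^3*10 + (-1)^4*11
= (28) + (-15) + (1) + (-10) + (11)
= 15

15


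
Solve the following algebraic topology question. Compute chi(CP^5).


CP^5 has one cell in each even dimension 0, 2, ..., 2*5 (5+1 cells total).
All cells are even-dimensional, so chi = number of cells.
chi = 5 + 1 = 6

6


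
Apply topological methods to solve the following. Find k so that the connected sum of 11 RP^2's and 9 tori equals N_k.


Since a >= 1, the sum is non-orientable; each T^2 can be replaced by RP^2 # RP^2 (since T^2#RP^2 = 3RP^2).
Total crosscaps k = 11 + 2*9 = 29.
Check via chi: chi = 11*1 + 9*0 - (11+9-1)*2 = -27 = 2 - k = -27. Consistent.

29


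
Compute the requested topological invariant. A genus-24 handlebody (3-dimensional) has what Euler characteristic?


A genus-g handlebody deformation retracts to a wedge of g circles.
chi(vee_g S^1) = 1 - g.
chi(H_24) = 1 - 24 = -23

-23


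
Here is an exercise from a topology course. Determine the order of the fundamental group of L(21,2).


pi_1(L(p,q)) = Z/pZ for any q coprime to p.
|pi_1(L(21,2))| = 21

21


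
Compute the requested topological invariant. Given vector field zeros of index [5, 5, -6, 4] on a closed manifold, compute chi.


Poincare-Hopf: chi(M) = sum of indices of zeros.
chi = (5) + (5) + (-6) + (4) = 8

8


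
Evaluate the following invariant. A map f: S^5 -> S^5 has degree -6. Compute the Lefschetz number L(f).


On S^5: L(f) = tr(f_0*) + (-1)^5 tr(f_5*) = 1 + (-1)^5 * deg(f).
L(f) = 1 + (-1)^5 * -6 = 1 + 6 = 7

7


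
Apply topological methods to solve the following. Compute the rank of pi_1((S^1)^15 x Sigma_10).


pi_1(A x B) = pi_1(A) x pi_1(B); rank of abelianization = b_1.
b_1(T^15) = 15, b_1(Sigma_10) = 2*10 = 20.
b_1(product) = 15 + 20 = 35

35


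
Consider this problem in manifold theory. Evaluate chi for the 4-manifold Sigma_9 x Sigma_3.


chi(Sigma_9) = 2 - 2*9 = -16
chi(Sigma_3) = 2 - 2*3 = -4
chi(product) = (-16) * (-4) = 64

64


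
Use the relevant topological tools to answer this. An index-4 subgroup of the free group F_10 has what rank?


Nielsen-Schreier: an index-n subgroup of F_r is free of rank 1 + n(r-1).
Equivalently: chi(cover) = n*chi(base); chi(vee_r S^1) = 1 - 10 = -9.
chi(E) = 4*(-9) = -36; rank = 1 - chi(E) = 1 - (-36) = 37.
rank = 1 + 4*(10-1) = 1 + 36 = 37

37


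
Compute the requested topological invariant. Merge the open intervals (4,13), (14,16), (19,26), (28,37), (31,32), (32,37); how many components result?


Sort and merge overlapping open intervals.
Merged: (4,13), (14,16), (19,26), (28,37).
Number of components = 4

4


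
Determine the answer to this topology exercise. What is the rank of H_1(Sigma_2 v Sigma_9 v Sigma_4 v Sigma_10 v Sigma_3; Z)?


For a wedge X v Y: reduced H_k(X v Y) = H_k(X) + H_k(Y).
Each Sigma_g contributes b_1 = 2g.
b_1 = 4 + 18 + 8 + 20 + 6 = 56

56


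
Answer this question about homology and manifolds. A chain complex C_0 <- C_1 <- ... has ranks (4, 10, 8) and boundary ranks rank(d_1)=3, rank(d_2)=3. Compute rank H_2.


rank H_k = rank(ker d_k) - rank(im d_{k+1}).
rank(ker d_2) = rank(C_2) - rank(d_2) = 8 - 3 = 5.
rank(im d_{2+1}) = 0.
rank H_2 = 5 - 0 = 5

5


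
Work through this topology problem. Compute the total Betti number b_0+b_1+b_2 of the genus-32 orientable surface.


For Sigma_32: b_0 = 1, b_1 = 2g = 64, b_2 = 1.
Total = 1 + 64 + 1 = 66

66


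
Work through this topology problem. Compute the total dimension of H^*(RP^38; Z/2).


H^k(RP^38; Z/2) = Z/2 for each 0 <= k <= 38.
Total dimension = 38 + 1 = 39

39


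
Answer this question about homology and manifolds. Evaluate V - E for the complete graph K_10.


K_10: V = 10, E = C(10,2) = 45.
chi = V - E = 10 - 45 = -35

-35


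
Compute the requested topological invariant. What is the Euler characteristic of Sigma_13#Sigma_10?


chi(Sigma_13) = 2 - 2*13 = -24
chi(Sigma_10) = 2 - 2*10 = -18
For surfaces: chi(A#B) = chi(A) + chi(B) - 2.
chi = -24 + -18 - 2 = -44

-44


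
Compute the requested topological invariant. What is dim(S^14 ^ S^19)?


S^m ^ S^n = S^{m+n}.
k = 14 + 19 = 33

33


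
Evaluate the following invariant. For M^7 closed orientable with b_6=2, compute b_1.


Poincare duality for closed orientable n-manifolds: b_k = b_{n-k}.
Here n = 7, so b_1 = b_6 = 2

2


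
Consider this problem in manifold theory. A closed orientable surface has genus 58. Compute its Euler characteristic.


For a closed orientable surface of genus g: chi = 2 - 2g.
Here g = 58.
chi = 2 - 2*58 = 2 - 116 = -114

-114


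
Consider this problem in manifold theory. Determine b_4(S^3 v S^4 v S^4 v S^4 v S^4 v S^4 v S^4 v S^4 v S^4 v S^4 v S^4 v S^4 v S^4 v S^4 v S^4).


For a wedge of spheres, H_k (k>0) is free on one generator per sphere of dimension k.
Spheres of dimension 4: count = 14.
b_4 = 14

14


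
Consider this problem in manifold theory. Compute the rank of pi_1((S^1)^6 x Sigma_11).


pi_1(A x B) = pi_1(A) x pi_1(B); rank of abelianization = b_1.
b_1(T^6) = 6, b_1(Sigma_11) = 2*11 = 22.
b_1(product) = 6 + 22 = 28

28


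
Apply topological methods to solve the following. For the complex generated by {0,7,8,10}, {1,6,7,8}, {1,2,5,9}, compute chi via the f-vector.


Enumerate all faces; f-vector: f_0=9, f_1=17, f_2=12, f_3=3.
chi = sum (-1)^k f_k = 1

1


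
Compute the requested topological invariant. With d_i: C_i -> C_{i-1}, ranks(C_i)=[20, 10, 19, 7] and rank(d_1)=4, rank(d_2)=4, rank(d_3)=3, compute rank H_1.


rank H_k = rank(ker d_k) - rank(im d_{k+1}).
rank(ker d_1) = rank(C_1) - rank(d_1) = 10 - 4 = 6.
rank(im d_{1+1}) = 4.
rank H_1 = 6 - 4 = 2

2


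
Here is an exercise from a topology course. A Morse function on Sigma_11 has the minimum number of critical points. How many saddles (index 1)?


A perfect Morse function has m_k = b_k.
For Sigma_11: b_0=1, b_1=2g=22, b_2=1.
Saddles m_1 = 2g = 22

22


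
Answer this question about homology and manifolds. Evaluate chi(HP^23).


HP^23 has one cell in each dimension 0, 4, ..., 4*23 (23+1 cells, all even-dim).
chi = 23 + 1 = 24

24


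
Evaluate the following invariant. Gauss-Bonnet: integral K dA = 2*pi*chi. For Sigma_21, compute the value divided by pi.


Gauss-Bonnet: integral K dA = 2*pi*chi(M).
chi(Sigma_21) = 2 - 2*21 = -40.
(integral K dA)/pi = 2*chi = 2*(-40) = -80

-80


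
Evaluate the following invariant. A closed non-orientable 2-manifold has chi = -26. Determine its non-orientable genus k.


chi = 2 - k for closed non-orientable surfaces with k crosscaps.
-26 = 2 - k
k = 2 - (-26) = 28

28


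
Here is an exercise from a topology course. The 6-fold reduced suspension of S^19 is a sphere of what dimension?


Each suspension raises dimension by 1: Sigma S^n = S^{n+1}.
Sigma^6 S^19 = S^{19+6} = S^25

25


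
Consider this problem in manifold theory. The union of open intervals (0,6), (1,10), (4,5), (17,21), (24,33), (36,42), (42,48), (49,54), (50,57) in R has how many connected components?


Sort and merge overlapping open intervals.
Merged: (0,10), (17,21), (24,33), (36,42), (42,48), (49,57).
Number of components = 6

6


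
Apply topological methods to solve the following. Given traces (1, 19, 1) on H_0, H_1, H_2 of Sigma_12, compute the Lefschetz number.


L(f) = tr(f_0*) - tr(f_1*) + tr(f_2*).
= 1 - (19) + (1)
= -17

-17


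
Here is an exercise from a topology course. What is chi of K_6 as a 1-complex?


K_6: V = 6, E = C(6,2) = 15.
chi = V - E = 6 - 15 = -9

-9


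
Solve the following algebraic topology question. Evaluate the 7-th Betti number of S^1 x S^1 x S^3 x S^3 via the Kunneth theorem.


Each S^d has Poincare polynomial 1 + t^d.
The product S^1 x S^1 x S^3 x S^3 has Poincare polynomial prod(1+t^d_i).
Expanding: b_0=1, b_1=2, b_2=1, b_3=2, b_4=4, b_5=2, b_6=1, b_7=2, b_8=1.
b_7 = 2

2


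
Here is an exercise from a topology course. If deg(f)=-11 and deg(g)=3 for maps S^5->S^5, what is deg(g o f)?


Degree is multiplicative under composition: deg(g o f) = deg(g) * deg(f).
= 3 * -11 = -33

-33


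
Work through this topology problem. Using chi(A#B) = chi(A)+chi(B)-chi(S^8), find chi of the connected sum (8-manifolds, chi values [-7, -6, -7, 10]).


For n-manifolds: chi(A#B) = chi(A) + chi(B) - chi(S^8).
chi(S^8) = 1 + (-1)^8 = 2.
chi(#) = (sum chi_i) - (4-1)*chi(S^8) = -10 - 3*2 = -16

-16


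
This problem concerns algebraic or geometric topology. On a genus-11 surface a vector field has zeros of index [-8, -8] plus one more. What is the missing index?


Poincare-Hopf: sum of indices = chi(M).
chi(Sigma_11) = 2 - 2*11 = -20.
Sum of known indices = -16.
x = chi - (sum known) = -20 - (-16) = -4

-4


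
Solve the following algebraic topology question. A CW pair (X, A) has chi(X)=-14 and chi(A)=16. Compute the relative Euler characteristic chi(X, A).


Relative Euler characteristic: chi(X, A) = chi(X) - chi(A).
= -14 - (16) = -30

-30


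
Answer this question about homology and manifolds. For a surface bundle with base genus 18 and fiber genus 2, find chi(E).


For a fiber bundle F -> E -> B (with CW structure): chi(E) = chi(B) * chi(F).
chi(Sigma_18) = -34, chi(Sigma_2) = -2.
chi(E) = (-34) * (-2) = 68

68


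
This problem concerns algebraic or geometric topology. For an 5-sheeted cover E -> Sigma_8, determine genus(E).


For an n-sheeted cover: chi(E) = n * chi(B).
chi(Sigma_8) = 2 - 2*8 = -14.
chi(E) = 5 * (-14) = -70.
genus(E) = (2 - chi(E))/2 = (2 - (-70))/2 = 72/2 = 36

36


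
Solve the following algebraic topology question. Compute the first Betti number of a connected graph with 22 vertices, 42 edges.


For a connected graph: rank(pi_1) = b_1 = E - V + 1 = 1 - chi.
chi = V - E = 22 - 42 = -20.
rank = 1 - (-20) = 42 - 22 + 1 = 21

21


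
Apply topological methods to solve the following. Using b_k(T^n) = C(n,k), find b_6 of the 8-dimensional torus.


By the Kunneth formula, b_k(T^n) = C(n,k).
b_6(T^8) = C(8,6).
C(8,6) = 8!/(6!*2!) = 28

28


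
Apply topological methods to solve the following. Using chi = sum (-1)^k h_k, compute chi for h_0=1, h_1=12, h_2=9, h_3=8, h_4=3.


Handles of index k contribute (-1)^k to chi (same as CW cells).
chi = (1) + (-12) + (9) + (-8) + (3) = -7

-7


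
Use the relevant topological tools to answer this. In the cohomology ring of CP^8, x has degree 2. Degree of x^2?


|x| = 2 in H^*(CP^n).
|x^2| = 2 * |x| = 2 * 2 = 4

4


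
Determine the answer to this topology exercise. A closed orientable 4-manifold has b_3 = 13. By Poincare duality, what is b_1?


Poincare duality for closed orientable n-manifolds: b_k = b_{n-k}.
Here n = 4, so b_1 = b_3 = 13

13


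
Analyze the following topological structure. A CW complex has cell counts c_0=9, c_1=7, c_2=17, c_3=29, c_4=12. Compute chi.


chi = sum_k (-1)^k c_k.
= (-1)^0*9 + (-1)^1*7 + (-1)^2*17 + (-1)^3*29 + (-1)^4*12
= (9) + (-7) + (17) + (-29) + (12)
= 2

2


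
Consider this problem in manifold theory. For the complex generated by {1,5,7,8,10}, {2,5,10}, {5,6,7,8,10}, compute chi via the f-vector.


Enumerate all faces; f-vector: f_0=7, f_1=16, f_2=17, f_3=9, f_4=2.
chi = sum (-1)^k f_k = 1

1


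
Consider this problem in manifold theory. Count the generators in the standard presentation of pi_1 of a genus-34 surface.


Standard presentation: pi_1(Sigma_g) = <a_1,b_1,...,a_g,b_g | [a_1,b_1]...[a_g,b_g] = 1>.
Number of generators = 2g = 2*34 = 68

68


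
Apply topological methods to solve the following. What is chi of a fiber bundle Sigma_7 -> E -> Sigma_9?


For a fiber bundle F -> E -> B (with CW structure): chi(E) = chi(B) * chi(F).
chi(Sigma_9) = -16, chi(Sigma_7) = -12.
chi(E) = (-16) * (-12) = 192

192


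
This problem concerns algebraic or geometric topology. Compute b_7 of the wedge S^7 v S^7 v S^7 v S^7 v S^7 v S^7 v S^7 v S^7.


For a wedge of spheres, H_k (k>0) is free on one generator per sphere of dimension k.
Spheres of dimension 7: count = 8.
b_7 = 8

8


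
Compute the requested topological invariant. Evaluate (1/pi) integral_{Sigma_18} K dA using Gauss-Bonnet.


Gauss-Bonnet: integral K dA = 2*pi*chi(M).
chi(Sigma_18) = 2 - 2*18 = -34.
(integral K dA)/pi = 2*chi = 2*(-34) = -68

-68


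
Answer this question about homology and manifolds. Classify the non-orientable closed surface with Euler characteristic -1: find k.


chi = 2 - k for closed non-orientable surfaces with k crosscaps.
-1 = 2 - k
k = 2 - (-1) = 3

3


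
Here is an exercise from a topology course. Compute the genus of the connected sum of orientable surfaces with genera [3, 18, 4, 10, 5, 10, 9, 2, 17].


Genus is additive under connected sum of orientable surfaces.
g = 3 + 18 + 4 + 10 + 5 + 10 + 9 + 2 + 17 = 78

78


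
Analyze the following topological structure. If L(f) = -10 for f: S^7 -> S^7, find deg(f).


L(f) = 1 + (-1)^7 deg(f) on S^7.
-10 = 1 + (-1)^7 * deg(f)
(-1)^7 * deg(f) = -11
deg(f) = 11

11


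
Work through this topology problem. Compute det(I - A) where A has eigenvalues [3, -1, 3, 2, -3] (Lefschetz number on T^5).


For a torus self-map: L(f) = det(I - A) where A acts on H_1.
L(f) = (1-3) * (1--1) * (1-3) * (1-2) * (1--3) = -2 * 2 * -2 * -1 * 4 = -32

-32


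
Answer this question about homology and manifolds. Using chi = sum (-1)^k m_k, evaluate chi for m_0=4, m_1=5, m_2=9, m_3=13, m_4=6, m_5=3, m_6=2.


Morse theory: chi(M) = sum_k (-1)^k m_k where m_k = #(index-k critical points).
= (4) + (-5) + (9) + (-13) + (6) + (-3) + (2) = 0

0


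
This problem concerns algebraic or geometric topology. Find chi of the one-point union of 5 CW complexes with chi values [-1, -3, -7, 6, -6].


chi(A v B) = chi(A) + chi(B) - 1 (one point identified).
For 5 spaces: chi = (sum chi_i) - (5 - 1).
sum = -11; chi = -11 - 4 = -15

-15


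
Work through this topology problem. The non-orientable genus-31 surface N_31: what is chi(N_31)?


For a non-orientable closed surface with k crosscaps: chi = 2 - k.
Here k = 31.
chi = 2 - 31 = -29

-29


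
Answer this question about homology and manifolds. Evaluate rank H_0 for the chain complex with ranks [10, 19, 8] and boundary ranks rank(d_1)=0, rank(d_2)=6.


rank H_k = rank(ker d_k) - rank(im d_{k+1}).
rank(ker d_0) = rank(C_0) - rank(d_0) = 10 - 0 = 10.
rank(im d_{0+1}) = 0.
rank H_0 = 10 - 0 = 10

10


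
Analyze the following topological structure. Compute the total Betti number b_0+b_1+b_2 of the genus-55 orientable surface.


For Sigma_55: b_0 = 1, b_1 = 2g = 110, b_2 = 1.
Total = 1 + 110 + 1 = 112

112
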